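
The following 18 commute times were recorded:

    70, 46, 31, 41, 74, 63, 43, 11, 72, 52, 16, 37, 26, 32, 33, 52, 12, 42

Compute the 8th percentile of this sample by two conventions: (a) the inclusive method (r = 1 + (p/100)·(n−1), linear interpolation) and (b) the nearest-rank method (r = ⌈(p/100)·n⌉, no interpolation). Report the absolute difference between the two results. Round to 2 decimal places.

1.44

Sorted: 11, 12, 16, 26, 31, 32, 33, 37, 41, 42, 43, 46, 52, 52, 63, 70, 72, 74.
n = 18.
(a) r = 2.36; between ranks 2 (12) and 3 (16): 13.44.
(b) the nearest-rank method: rank 2 → 12.
|13.44 − 12| = 1.44.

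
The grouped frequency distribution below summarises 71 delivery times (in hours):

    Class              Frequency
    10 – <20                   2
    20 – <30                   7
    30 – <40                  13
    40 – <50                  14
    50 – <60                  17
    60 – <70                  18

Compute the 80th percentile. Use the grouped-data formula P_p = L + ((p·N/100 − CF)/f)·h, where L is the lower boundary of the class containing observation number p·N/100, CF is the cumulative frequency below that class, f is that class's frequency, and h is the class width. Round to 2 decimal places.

62.11

N = 71; target position k = 80/100 · 71 = 56.8.
Cumulative frequencies: 2, 9, 22, 36, 53, 71.
Observation 56.8 falls in the class 60 – <70.
L = 60, CF = 53, f = 18, h = 10.
P80 = 60 + ((56.8 − 53)/18)·10 = 60 + 2.11111 = 62.1111.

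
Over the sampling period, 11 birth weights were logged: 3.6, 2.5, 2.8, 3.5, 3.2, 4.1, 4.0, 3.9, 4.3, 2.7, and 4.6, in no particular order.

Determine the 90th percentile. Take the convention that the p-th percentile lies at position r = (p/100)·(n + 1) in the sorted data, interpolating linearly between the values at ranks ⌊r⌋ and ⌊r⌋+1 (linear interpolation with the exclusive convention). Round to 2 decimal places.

Sorted: 2.5, 2.7, 2.8, 3.2, 3.5, 3.6, 3.9, 4.0, 4.1, 4.3, 4.6.
n = 11.
r = (90/100)·(11 + 1) = 10.8.
Rank 10 is 4.3 and rank 11 is 4.6.
Interpolate: 4.3 + 0.8·(4.6 − 4.3) = 4.3 + 0.8·0.3 = 4.54.

4.54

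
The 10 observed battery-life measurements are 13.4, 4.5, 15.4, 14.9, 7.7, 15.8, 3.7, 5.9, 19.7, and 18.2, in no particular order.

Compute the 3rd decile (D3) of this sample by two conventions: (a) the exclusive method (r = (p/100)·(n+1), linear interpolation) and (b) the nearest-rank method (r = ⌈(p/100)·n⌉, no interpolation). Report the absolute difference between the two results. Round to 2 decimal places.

0.54

Sorted: 3.7, 4.5, 5.9, 7.7, 13.4, 14.9, 15.4, 15.8, 18.2, 19.7.
n = 10.
(a) r = 3.3; between ranks 3 (5.9) and 4 (7.7): 6.44.
(b) the nearest-rank method: rank 3 → 5.9.
|6.44 − 5.9| = 0.54.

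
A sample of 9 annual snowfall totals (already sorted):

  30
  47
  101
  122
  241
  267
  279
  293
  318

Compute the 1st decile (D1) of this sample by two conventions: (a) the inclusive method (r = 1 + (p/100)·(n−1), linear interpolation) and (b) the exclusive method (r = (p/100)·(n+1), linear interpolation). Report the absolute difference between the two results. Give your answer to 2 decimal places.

13.60

n = 9.
(a) r = 1.8; between ranks 1 (30) and 2 (47): 43.6.
(b) r = 1 → value at rank 1 = 30.
|43.6 − 30| = 13.6.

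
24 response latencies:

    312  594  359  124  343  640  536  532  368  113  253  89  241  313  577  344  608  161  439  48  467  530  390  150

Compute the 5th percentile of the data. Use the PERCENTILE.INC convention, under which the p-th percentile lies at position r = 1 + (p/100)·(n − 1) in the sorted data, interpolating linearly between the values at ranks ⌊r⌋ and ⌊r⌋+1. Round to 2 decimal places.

92.60

Sorted: 48, 89, 113, 124, 150, 161, 241, 253, 312, 313, 343, 344, 359, 368, 390, 439, 467, 530, 532, 536, 577, 594, 608, 640.
n = 24.
r = 1 + (5/100)·(24 − 1) = 1 + 1.15 = 2.15.
Rank 2 is 89 and rank 3 is 113.
Interpolate: 89 + 0.15·(113 − 89) = 89 + 0.15·24 = 92.6.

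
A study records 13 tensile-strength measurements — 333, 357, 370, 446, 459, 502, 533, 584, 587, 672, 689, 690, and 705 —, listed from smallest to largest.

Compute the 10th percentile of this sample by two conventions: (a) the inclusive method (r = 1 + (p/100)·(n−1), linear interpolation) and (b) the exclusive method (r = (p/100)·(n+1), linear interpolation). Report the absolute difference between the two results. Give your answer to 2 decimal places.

17.00

n = 13.
(a) r = 2.2; between ranks 2 (357) and 3 (370): 359.6.
(b) r = 1.4; between ranks 1 (333) and 2 (357): 342.6.
|359.6 − 342.6| = 17.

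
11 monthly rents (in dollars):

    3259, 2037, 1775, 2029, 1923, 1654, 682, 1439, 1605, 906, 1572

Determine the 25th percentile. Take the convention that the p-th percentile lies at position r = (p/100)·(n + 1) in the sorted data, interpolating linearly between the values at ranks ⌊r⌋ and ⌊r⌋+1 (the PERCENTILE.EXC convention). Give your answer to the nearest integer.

1439

Sorted: 682, 906, 1439, 1572, 1605, 1654, 1775, 1923, 2029, 2037, 3259.
n = 11.
r = (25/100)·(11 + 1) = 3.
r is an integer, so P25 is the value at rank 3: 1439.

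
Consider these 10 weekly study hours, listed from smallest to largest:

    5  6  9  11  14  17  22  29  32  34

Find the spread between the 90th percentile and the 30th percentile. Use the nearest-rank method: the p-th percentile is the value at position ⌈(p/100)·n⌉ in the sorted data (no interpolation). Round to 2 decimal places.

23.00

n = 10.
P30: rank ⌈30/100·10⌉ = 3 → 9.
P90: rank ⌈90/100·10⌉ = 9 → 32.
Difference: 32 − 9 = 23.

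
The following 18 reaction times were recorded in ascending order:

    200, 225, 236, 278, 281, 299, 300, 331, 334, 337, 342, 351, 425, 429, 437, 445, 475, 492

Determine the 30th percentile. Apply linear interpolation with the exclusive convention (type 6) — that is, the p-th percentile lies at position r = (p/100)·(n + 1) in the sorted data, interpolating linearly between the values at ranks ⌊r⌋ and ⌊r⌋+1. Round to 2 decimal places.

n = 18.
r = (30/100)·(18 + 1) = 5.7.
Rank 5 is 281 and rank 6 is 299.
Interpolate: 281 + 0.7·(299 − 281) = 281 + 0.7·18 = 293.6.

293.60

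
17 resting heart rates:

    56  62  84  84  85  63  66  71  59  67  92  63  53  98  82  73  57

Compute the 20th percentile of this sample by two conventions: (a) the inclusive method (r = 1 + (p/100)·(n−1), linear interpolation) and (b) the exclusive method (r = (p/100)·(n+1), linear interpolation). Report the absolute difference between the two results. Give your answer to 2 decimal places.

1.40

Sorted: 53, 56, 57, 59, 62, 63, 63, 66, 67, 71, 73, 82, 84, 84, 85, 92, 98.
n = 17.
(a) r = 4.2; between ranks 4 (59) and 5 (62): 59.6.
(b) r = 3.6; between ranks 3 (57) and 4 (59): 58.2.
|59.6 − 58.2| = 1.4.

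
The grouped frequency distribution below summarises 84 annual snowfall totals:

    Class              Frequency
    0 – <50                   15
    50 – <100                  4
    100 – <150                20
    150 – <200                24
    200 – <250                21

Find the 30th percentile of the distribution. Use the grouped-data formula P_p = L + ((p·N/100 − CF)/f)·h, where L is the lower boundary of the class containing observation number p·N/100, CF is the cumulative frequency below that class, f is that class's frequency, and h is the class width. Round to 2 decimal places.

N = 84; target position k = 30/100 · 84 = 25.2.
Cumulative frequencies: 15, 19, 39, 63, 84.
Observation 25.2 falls in the class 100 – <150.
L = 100, CF = 19, f = 20, h = 50.
P30 = 100 + ((25.2 − 19)/20)·50 = 100 + 15.5 = 115.5.

115.50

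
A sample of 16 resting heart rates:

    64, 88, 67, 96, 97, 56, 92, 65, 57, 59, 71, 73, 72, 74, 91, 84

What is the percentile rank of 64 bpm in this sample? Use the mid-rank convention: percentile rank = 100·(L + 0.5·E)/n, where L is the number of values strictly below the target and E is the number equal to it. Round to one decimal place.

21.9

Sorted: 56, 57, 59, 64, 65, 67, 71, 72, 73, 74, 84, 88, 91, 92, 96, 97.
Count below 64: L = 3; count equal: E = 1; n = 16.
Percentile rank = 100·(3 + 0.5·1)/16 = 100·3.5/16 = 21.88.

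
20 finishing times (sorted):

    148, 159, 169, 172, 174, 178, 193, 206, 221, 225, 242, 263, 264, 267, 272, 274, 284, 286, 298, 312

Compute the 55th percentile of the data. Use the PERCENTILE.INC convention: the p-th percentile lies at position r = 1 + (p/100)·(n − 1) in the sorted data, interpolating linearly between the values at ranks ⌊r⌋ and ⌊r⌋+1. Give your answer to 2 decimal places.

n = 20.
r = 1 + (55/100)·(20 − 1) = 1 + 10.45 = 11.45.
Rank 11 is 242 and rank 12 is 263.
Interpolate: 242 + 0.45·(263 − 242) = 242 + 0.45·21 = 251.45.

251.45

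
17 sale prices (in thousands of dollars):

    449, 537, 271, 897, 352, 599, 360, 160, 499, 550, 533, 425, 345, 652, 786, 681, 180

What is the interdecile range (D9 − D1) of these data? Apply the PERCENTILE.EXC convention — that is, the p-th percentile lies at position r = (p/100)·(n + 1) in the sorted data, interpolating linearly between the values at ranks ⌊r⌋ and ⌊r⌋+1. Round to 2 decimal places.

632.20

Sorted: 160, 180, 271, 345, 352, 360, 425, 449, 499, 533, 537, 550, 599, 652, 681, 786, 897.
n = 17.
P10: r = 1.8; ranks 1–2 are 160, 180; interpolating gives 176.
P90: r = 16.2; ranks 16–17 are 786, 897; interpolating gives 808.2.
Difference: 808.2 − 176 = 632.2.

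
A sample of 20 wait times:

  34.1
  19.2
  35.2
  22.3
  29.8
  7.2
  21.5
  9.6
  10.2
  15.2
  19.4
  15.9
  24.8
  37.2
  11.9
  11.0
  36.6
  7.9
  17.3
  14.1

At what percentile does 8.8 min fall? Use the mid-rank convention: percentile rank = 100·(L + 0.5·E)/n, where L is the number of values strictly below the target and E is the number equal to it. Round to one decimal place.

Sorted: 7.2, 7.9, 9.6, 10.2, 11.0, 11.9, 14.1, 15.2, 15.9, 17.3, 19.2, 19.4, 21.5, 22.3, 24.8, 29.8, 34.1, 35.2, 36.6, 37.2.
Count below 8.8: L = 2; count equal: E = 0; n = 20.
Percentile rank = 100·(2 + 0.5·0)/20 = 100·2/20 = 10.

10.0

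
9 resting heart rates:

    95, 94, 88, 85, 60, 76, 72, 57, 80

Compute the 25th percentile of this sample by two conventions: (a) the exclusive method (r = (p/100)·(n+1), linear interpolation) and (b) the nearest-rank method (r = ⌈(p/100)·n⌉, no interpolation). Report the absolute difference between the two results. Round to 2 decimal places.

Sorted: 57, 60, 72, 76, 80, 85, 88, 94, 95.
n = 9.
(a) r = 2.5; between ranks 2 (60) and 3 (72): 66.
(b) the nearest-rank method: rank 3 → 72.
|66 − 72| = 6.

6.00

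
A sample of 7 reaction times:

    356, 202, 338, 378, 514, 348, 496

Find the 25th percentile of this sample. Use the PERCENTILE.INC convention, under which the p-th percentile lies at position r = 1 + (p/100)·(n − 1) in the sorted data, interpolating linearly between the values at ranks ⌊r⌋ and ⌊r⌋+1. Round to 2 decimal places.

343.00

Sorted: 202, 338, 348, 356, 378, 496, 514.
n = 7.
r = 1 + (25/100)·(7 − 1) = 1 + 1.5 = 2.5.
Rank 2 is 338 and rank 3 is 348.
Interpolate: 338 + 0.5·(348 − 338) = 338 + 0.5·10 = 343.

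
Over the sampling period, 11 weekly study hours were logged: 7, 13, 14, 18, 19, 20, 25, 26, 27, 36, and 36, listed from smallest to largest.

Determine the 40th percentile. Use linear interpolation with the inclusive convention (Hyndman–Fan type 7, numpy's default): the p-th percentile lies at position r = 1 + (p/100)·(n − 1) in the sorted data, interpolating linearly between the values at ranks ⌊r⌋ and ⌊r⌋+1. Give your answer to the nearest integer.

n = 11.
r = 1 + (40/100)·(11 − 1) = 1 + 4 = 5.
r is an integer, so P40 is the value at rank 5: 19.

19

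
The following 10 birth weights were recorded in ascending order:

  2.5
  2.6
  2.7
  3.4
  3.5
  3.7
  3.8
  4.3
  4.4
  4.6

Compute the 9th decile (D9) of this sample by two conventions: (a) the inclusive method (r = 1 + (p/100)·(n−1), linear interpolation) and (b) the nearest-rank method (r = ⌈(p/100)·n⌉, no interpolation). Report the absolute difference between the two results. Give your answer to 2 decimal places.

n = 10.
(a) r = 9.1; between ranks 9 (4.4) and 10 (4.6): 4.42.
(b) the nearest-rank method: rank 9 → 4.4.
|4.42 − 4.4| = 0.02.

0.02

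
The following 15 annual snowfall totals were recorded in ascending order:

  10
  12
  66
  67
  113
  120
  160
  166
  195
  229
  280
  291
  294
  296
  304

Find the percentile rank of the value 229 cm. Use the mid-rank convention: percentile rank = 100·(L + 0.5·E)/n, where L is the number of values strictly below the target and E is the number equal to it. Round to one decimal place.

63.3

Count below 229: L = 9; count equal: E = 1; n = 15.
Percentile rank = 100·(9 + 0.5·1)/15 = 100·9.5/15 = 63.33.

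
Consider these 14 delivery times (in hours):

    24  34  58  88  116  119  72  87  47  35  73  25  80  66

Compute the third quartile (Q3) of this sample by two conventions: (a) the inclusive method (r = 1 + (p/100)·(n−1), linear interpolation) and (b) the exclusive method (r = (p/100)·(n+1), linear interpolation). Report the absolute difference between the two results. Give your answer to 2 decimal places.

2.00

Sorted: 24, 25, 34, 35, 47, 58, 66, 72, 73, 80, 87, 88, 116, 119.
n = 14.
(a) r = 10.75; between ranks 10 (80) and 11 (87): 85.25.
(b) r = 11.25; between ranks 11 (87) and 12 (88): 87.25.
|85.25 − 87.25| = 2.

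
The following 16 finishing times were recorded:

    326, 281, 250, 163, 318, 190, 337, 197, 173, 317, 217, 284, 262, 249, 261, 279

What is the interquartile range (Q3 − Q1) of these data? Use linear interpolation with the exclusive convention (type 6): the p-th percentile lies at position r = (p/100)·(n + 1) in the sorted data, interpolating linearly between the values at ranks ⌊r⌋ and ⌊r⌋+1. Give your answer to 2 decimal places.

106.75

Sorted: 163, 173, 190, 197, 217, 249, 250, 261, 262, 279, 281, 284, 317, 318, 326, 337.
n = 16.
P25: r = 4.25; ranks 4–5 are 197, 217; interpolating gives 202.
P75: r = 12.75; ranks 12–13 are 284, 317; interpolating gives 308.75.
Difference: 308.75 − 202 = 106.75.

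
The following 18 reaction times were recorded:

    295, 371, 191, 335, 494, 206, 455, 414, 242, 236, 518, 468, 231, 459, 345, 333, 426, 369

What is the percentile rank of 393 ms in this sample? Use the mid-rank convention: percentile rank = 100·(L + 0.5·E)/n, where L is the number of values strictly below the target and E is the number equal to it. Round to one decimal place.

61.1

Sorted: 191, 206, 231, 236, 242, 295, 333, 335, 345, 369, 371, 414, 426, 455, 459, 468, 494, 518.
Count below 393: L = 11; count equal: E = 0; n = 18.
Percentile rank = 100·(11 + 0.5·0)/18 = 100·11/18 = 61.11.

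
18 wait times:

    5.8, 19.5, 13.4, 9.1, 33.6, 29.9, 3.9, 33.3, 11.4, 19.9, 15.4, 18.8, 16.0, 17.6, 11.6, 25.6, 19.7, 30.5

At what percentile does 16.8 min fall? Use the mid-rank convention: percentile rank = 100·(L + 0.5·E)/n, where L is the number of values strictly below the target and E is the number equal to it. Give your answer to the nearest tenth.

44.4

Sorted: 3.9, 5.8, 9.1, 11.4, 11.6, 13.4, 15.4, 16.0, 17.6, 18.8, 19.5, 19.7, 19.9, 25.6, 29.9, 30.5, 33.3, 33.6.
Count below 16.8: L = 8; count equal: E = 0; n = 18.
Percentile rank = 100·(8 + 0.5·0)/18 = 100·8/18 = 44.44.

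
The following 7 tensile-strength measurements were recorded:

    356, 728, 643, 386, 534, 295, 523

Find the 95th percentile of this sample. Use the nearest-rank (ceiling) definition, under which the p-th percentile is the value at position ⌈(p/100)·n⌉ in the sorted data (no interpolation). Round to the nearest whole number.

Sorted: 295, 356, 386, 523, 534, 643, 728.
n = 7.
Position = ⌈95/100 · 7⌉ = ⌈6.65⌉ = 7.
The value at rank 7 is 728.

728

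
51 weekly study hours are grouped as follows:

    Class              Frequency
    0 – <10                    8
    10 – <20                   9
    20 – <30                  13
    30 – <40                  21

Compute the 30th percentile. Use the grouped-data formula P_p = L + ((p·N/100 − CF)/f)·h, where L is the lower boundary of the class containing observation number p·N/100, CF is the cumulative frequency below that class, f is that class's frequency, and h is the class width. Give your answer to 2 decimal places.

N = 51; target position k = 30/100 · 51 = 15.3.
Cumulative frequencies: 8, 17, 30, 51.
Observation 15.3 falls in the class 10 – <20.
L = 10, CF = 8, f = 9, h = 10.
P30 = 10 + ((15.3 − 8)/9)·10 = 10 + 8.11111 = 18.1111.

18.11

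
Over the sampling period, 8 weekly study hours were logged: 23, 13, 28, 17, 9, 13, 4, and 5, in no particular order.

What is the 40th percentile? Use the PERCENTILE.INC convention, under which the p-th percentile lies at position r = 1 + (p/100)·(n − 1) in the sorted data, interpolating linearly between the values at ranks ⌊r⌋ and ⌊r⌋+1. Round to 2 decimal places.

Sorted: 4, 5, 9, 13, 13, 17, 23, 28.
n = 8.
r = 1 + (40/100)·(8 − 1) = 1 + 2.8 = 3.8.
Rank 3 is 9 and rank 4 is 13.
Interpolate: 9 + 0.8·(13 − 9) = 9 + 0.8·4 = 12.2.

12.20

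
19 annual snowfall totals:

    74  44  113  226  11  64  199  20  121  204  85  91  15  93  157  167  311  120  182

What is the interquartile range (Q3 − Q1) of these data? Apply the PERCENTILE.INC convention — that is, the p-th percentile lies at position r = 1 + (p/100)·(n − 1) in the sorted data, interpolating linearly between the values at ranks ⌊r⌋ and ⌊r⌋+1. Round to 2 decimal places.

Sorted: 11, 15, 20, 44, 64, 74, 85, 91, 93, 113, 120, 121, 157, 167, 182, 199, 204, 226, 311.
n = 19.
P25: r = 5.5; ranks 5–6 are 64, 74; interpolating gives 69.
P75: r = 14.5; ranks 14–15 are 167, 182; interpolating gives 174.5.
Difference: 174.5 − 69 = 105.5.

105.50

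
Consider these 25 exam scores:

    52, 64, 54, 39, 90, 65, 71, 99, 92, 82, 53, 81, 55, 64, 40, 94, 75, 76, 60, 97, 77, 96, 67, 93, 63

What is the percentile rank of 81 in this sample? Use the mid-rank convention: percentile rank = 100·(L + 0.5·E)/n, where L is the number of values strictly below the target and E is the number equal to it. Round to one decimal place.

Sorted: 39, 40, 52, 53, 54, 55, 60, 63, 64, 64, 65, 67, 71, 75, 76, 77, 81, 82, 90, 92, 93, 94, 96, 97, 99.
Count below 81: L = 16; count equal: E = 1; n = 25.
Percentile rank = 100·(16 + 0.5·1)/25 = 100·16.5/25 = 66.

66.0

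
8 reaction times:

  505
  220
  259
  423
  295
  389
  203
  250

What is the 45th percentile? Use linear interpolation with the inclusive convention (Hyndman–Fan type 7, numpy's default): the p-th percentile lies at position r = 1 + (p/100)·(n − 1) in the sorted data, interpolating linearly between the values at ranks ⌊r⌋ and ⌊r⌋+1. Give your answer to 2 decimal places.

Sorted: 203, 220, 250, 259, 295, 389, 423, 505.
n = 8.
r = 1 + (45/100)·(8 − 1) = 1 + 3.15 = 4.15.
Rank 4 is 259 and rank 5 is 295.
Interpolate: 259 + 0.15·(295 − 259) = 259 + 0.15·36 = 264.4.

264.40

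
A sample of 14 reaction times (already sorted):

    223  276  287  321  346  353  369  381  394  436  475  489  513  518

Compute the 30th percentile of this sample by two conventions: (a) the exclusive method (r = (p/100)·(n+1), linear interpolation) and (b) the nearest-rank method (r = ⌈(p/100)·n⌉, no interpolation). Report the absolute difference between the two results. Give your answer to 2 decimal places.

12.50

n = 14.
(a) r = 4.5; between ranks 4 (321) and 5 (346): 333.5.
(b) the nearest-rank method: rank 5 → 346.
|333.5 − 346| = 12.5.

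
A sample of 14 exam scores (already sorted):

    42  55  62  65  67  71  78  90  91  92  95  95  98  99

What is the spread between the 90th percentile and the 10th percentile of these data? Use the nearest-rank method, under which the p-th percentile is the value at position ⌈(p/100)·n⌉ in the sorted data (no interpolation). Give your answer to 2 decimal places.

43.00

n = 14.
P10: rank ⌈10/100·14⌉ = 2 → 55.
P90: rank ⌈90/100·14⌉ = 13 → 98.
Difference: 98 − 55 = 43.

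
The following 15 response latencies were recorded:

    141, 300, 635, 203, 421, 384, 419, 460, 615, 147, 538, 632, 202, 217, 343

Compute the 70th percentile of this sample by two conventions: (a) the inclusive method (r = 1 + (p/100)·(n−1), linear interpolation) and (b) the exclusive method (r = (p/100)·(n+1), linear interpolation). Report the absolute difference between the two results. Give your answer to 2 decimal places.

Sorted: 141, 147, 202, 203, 217, 300, 343, 384, 419, 421, 460, 538, 615, 632, 635.
n = 15.
(a) r = 10.8; between ranks 10 (421) and 11 (460): 452.2.
(b) r = 11.2; between ranks 11 (460) and 12 (538): 475.6.
|452.2 − 475.6| = 23.4.

23.40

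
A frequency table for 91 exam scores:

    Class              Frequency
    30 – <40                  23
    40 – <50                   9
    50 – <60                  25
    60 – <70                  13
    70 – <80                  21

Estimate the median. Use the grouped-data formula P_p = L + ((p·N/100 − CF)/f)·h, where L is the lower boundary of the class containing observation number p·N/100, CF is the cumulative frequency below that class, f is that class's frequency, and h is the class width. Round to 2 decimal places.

N = 91; target position k = 50/100 · 91 = 45.5.
Cumulative frequencies: 23, 32, 57, 70, 91.
Observation 45.5 falls in the class 50 – <60.
L = 50, CF = 32, f = 25, h = 10.
P50 = 50 + ((45.5 − 32)/25)·10 = 50 + 5.4 = 55.4.

55.40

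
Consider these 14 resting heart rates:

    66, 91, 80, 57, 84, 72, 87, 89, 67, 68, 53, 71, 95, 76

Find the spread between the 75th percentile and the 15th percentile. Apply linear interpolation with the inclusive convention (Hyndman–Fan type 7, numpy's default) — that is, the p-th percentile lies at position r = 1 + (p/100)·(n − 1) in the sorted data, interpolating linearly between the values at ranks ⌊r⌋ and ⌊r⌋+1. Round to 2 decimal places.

Sorted: 53, 57, 66, 67, 68, 71, 72, 76, 80, 84, 87, 89, 91, 95.
n = 14.
P15: r = 2.95; ranks 2–3 are 57, 66; interpolating gives 65.55.
P75: r = 10.75; ranks 10–11 are 84, 87; interpolating gives 86.25.
Difference: 86.25 − 65.55 = 20.7.

20.70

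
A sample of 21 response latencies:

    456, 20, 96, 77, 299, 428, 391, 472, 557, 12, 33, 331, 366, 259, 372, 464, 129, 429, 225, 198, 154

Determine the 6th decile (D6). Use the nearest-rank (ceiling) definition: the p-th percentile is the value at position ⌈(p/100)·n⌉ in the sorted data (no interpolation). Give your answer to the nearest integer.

366

Sorted: 12, 20, 33, 77, 96, 129, 154, 198, 225, 259, 299, 331, 366, 372, 391, 428, 429, 456, 464, 472, 557.
n = 21.
Position = ⌈60/100 · 21⌉ = ⌈12.6⌉ = 13.
The value at rank 13 is 366.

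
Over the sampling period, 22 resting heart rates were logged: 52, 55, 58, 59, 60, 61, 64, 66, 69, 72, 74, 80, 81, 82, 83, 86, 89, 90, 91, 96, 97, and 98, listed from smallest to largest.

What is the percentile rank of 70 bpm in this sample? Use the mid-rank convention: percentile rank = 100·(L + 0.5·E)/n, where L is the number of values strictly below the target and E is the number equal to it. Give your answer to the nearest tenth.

40.9

Count below 70: L = 9; count equal: E = 0; n = 22.
Percentile rank = 100·(9 + 0.5·0)/22 = 100·9/22 = 40.91.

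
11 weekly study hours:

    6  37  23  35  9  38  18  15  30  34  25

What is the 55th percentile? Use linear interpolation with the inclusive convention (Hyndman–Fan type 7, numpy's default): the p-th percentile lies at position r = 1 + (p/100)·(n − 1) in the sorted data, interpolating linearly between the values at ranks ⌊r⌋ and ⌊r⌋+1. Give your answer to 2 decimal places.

27.50

Sorted: 6, 9, 15, 18, 23, 25, 30, 34, 35, 37, 38.
n = 11.
r = 1 + (55/100)·(11 − 1) = 1 + 5.5 = 6.5.
Rank 6 is 25 and rank 7 is 30.
Interpolate: 25 + 0.5·(30 − 25) = 25 + 0.5·5 = 27.5.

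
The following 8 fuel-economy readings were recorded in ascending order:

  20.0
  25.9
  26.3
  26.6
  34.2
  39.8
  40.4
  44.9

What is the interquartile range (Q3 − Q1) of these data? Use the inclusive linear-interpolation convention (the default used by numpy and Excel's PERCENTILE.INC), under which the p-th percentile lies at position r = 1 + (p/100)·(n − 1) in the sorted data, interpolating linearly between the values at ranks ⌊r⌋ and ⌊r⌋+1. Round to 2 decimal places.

n = 8.
P25: r = 2.75; ranks 2–3 are 25.9, 26.3; interpolating gives 26.2.
P75: r = 6.25; ranks 6–7 are 39.8, 40.4; interpolating gives 39.95.
Difference: 39.95 − 26.2 = 13.75.

13.75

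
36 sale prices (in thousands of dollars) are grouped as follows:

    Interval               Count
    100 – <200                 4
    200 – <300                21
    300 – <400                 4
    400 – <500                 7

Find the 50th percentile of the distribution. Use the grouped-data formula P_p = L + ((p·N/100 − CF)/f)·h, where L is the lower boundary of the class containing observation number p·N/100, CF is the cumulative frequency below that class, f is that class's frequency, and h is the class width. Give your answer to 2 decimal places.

266.67

N = 36; target position k = 50/100 · 36 = 18.
Cumulative frequencies: 4, 25, 29, 36.
Observation 18 falls in the class 200 – <300.
L = 200, CF = 4, f = 21, h = 100.
P50 = 200 + ((18 − 4)/21)·100 = 200 + 66.6667 = 266.667.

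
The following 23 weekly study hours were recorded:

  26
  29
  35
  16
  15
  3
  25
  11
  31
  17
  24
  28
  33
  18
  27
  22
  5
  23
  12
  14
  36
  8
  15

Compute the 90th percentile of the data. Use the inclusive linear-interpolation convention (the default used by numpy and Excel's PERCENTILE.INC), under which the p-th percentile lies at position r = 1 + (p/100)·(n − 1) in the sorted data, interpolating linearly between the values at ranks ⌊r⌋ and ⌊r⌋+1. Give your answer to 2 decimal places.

Sorted: 3, 5, 8, 11, 12, 14, 15, 15, 16, 17, 18, 22, 23, 24, 25, 26, 27, 28, 29, 31, 33, 35, 36.
n = 23.
r = 1 + (90/100)·(23 − 1) = 1 + 19.8 = 20.8.
Rank 20 is 31 and rank 21 is 33.
Interpolate: 31 + 0.8·(33 − 31) = 31 + 0.8·2 = 32.6.

32.60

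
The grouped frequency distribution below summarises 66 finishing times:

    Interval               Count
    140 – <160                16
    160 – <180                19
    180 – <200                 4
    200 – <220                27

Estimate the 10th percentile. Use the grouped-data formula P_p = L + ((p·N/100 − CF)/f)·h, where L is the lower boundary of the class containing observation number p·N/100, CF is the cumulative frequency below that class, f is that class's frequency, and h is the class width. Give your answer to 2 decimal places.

148.25

N = 66; target position k = 10/100 · 66 = 6.6.
Cumulative frequencies: 16, 35, 39, 66.
Observation 6.6 falls in the class 140 – <160.
L = 140, CF = 0, f = 16, h = 20.
P10 = 140 + ((6.6 − 0)/16)·20 = 140 + 8.25 = 148.25.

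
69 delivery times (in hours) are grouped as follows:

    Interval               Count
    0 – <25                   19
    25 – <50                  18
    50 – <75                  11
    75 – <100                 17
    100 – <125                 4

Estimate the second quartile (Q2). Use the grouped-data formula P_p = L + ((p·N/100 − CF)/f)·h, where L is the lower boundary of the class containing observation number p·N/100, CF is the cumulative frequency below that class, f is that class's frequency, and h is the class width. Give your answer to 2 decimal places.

46.53

N = 69; target position k = 50/100 · 69 = 34.5.
Cumulative frequencies: 19, 37, 48, 65, 69.
Observation 34.5 falls in the class 25 – <50.
L = 25, CF = 19, f = 18, h = 25.
P50 = 25 + ((34.5 − 19)/18)·25 = 25 + 21.5278 = 46.5278.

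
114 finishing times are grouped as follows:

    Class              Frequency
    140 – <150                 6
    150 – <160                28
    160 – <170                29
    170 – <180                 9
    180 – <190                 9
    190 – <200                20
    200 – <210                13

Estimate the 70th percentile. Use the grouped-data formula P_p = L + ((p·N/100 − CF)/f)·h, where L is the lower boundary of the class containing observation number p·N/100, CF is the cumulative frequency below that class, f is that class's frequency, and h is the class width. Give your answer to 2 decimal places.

N = 114; target position k = 70/100 · 114 = 79.8.
Cumulative frequencies: 6, 34, 63, 72, 81, 101, 114.
Observation 79.8 falls in the class 180 – <190.
L = 180, CF = 72, f = 9, h = 10.
P70 = 180 + ((79.8 − 72)/9)·10 = 180 + 8.66667 = 188.667.

188.67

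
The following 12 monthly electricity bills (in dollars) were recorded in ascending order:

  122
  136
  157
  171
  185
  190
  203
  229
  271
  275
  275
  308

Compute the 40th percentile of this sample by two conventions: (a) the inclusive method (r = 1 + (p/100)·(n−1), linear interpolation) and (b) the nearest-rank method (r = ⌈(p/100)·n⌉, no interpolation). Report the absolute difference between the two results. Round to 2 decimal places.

n = 12.
(a) r = 5.4; between ranks 5 (185) and 6 (190): 187.
(b) the nearest-rank method: rank 5 → 185.
|187 − 185| = 2.

2.00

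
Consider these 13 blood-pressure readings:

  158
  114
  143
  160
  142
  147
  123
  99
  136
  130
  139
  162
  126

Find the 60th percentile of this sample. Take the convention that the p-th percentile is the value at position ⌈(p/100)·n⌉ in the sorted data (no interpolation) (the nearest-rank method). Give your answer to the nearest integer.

Sorted: 99, 114, 123, 126, 130, 136, 139, 142, 143, 147, 158, 160, 162.
n = 13.
Position = ⌈60/100 · 13⌉ = ⌈7.8⌉ = 8.
The value at rank 8 is 142.

142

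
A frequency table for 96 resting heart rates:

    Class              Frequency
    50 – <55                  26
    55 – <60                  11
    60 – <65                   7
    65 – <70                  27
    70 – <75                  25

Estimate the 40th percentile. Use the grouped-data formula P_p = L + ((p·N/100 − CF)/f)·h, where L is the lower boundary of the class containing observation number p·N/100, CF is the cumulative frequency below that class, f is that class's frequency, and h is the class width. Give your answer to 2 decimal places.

N = 96; target position k = 40/100 · 96 = 38.4.
Cumulative frequencies: 26, 37, 44, 71, 96.
Observation 38.4 falls in the class 60 – <65.
L = 60, CF = 37, f = 7, h = 5.
P40 = 60 + ((38.4 − 37)/7)·5 = 60 + 1 = 61.

61.00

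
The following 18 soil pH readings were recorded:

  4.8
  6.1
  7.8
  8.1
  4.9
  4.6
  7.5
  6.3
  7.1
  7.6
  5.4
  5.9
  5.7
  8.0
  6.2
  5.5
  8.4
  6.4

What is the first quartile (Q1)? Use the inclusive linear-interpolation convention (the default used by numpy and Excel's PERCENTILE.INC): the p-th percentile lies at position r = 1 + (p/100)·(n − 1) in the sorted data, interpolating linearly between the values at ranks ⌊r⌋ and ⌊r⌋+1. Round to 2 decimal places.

5.55

Sorted: 4.6, 4.8, 4.9, 5.4, 5.5, 5.7, 5.9, 6.1, 6.2, 6.3, 6.4, 7.1, 7.5, 7.6, 7.8, 8.0, 8.1, 8.4.
n = 18.
r = 1 + (25/100)·(18 − 1) = 1 + 4.25 = 5.25.
Rank 5 is 5.5 and rank 6 is 5.7.
Interpolate: 5.5 + 0.25·(5.7 − 5.5) = 5.5 + 0.25·0.2 = 5.55.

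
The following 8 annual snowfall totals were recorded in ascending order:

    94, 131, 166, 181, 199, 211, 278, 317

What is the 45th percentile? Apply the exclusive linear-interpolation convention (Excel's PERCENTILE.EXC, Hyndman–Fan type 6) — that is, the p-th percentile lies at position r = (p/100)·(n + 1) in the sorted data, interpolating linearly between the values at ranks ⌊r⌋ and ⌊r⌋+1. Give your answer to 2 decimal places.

181.90

n = 8.
r = (45/100)·(8 + 1) = 4.05.
Rank 4 is 181 and rank 5 is 199.
Interpolate: 181 + 0.05·(199 − 181) = 181 + 0.05·18 = 181.9.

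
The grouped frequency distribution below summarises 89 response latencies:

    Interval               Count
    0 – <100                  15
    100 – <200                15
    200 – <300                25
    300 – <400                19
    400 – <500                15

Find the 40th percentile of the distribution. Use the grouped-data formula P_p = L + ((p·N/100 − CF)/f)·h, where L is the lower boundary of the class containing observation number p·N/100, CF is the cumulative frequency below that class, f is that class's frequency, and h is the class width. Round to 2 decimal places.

N = 89; target position k = 40/100 · 89 = 35.6.
Cumulative frequencies: 15, 30, 55, 74, 89.
Observation 35.6 falls in the class 200 – <300.
L = 200, CF = 30, f = 25, h = 100.
P40 = 200 + ((35.6 − 30)/25)·100 = 200 + 22.4 = 222.4.

222.40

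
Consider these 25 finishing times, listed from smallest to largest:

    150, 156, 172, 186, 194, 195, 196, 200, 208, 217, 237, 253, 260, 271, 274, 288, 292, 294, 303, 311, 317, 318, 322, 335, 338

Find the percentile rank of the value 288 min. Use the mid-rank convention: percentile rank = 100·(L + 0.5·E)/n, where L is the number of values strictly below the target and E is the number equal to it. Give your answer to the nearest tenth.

62.0

Count below 288: L = 15; count equal: E = 1; n = 25.
Percentile rank = 100·(15 + 0.5·1)/25 = 100·15.5/25 = 62.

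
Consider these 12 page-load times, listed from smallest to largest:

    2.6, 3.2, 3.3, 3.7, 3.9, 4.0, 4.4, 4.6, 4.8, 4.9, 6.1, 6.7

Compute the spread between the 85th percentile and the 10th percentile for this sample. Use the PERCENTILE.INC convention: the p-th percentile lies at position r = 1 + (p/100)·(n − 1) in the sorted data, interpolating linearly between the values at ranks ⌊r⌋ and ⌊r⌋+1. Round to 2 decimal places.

2.11

n = 12.
P10: r = 2.1; ranks 2–3 are 3.2, 3.3; interpolating gives 3.21.
P85: r = 10.35; ranks 10–11 are 4.9, 6.1; interpolating gives 5.32.
Difference: 5.32 − 3.21 = 2.11.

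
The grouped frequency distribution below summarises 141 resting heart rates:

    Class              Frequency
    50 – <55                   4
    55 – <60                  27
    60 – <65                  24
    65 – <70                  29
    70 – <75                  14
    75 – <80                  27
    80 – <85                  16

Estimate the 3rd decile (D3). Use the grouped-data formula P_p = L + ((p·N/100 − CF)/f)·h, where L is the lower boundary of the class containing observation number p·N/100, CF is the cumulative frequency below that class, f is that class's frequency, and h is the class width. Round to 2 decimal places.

62.35

N = 141; target position k = 30/100 · 141 = 42.3.
Cumulative frequencies: 4, 31, 55, 84, 98, 125, 141.
Observation 42.3 falls in the class 60 – <65.
L = 60, CF = 31, f = 24, h = 5.
P30 = 60 + ((42.3 − 31)/24)·5 = 60 + 2.35417 = 62.3542.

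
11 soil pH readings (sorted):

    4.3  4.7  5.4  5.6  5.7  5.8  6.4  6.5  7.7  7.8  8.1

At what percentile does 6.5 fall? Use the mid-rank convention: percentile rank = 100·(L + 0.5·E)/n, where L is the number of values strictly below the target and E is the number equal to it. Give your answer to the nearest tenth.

Count below 6.5: L = 7; count equal: E = 1; n = 11.
Percentile rank = 100·(7 + 0.5·1)/11 = 100·7.5/11 = 68.18.

68.2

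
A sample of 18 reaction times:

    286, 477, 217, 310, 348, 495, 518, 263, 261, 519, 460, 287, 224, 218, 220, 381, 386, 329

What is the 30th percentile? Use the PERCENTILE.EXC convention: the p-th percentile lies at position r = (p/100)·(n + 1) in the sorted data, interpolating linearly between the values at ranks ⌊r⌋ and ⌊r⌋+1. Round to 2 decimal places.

Sorted: 217, 218, 220, 224, 261, 263, 286, 287, 310, 329, 348, 381, 386, 460, 477, 495, 518, 519.
n = 18.
r = (30/100)·(18 + 1) = 5.7.
Rank 5 is 261 and rank 6 is 263.
Interpolate: 261 + 0.7·(263 − 261) = 261 + 0.7·2 = 262.4.

262.40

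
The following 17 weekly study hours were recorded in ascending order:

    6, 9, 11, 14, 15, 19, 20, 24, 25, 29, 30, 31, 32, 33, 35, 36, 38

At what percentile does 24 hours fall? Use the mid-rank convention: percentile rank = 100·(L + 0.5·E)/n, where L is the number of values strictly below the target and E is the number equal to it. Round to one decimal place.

Count below 24: L = 7; count equal: E = 1; n = 17.
Percentile rank = 100·(7 + 0.5·1)/17 = 100·7.5/17 = 44.12.

44.1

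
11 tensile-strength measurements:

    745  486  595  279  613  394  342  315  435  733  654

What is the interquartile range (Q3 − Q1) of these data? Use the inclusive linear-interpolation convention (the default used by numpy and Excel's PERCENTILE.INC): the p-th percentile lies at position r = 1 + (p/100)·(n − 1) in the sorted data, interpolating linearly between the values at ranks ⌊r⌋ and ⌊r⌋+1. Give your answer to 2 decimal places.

265.50

Sorted: 279, 315, 342, 394, 435, 486, 595, 613, 654, 733, 745.
n = 11.
P25: r = 3.5; ranks 3–4 are 342, 394; interpolating gives 368.
P75: r = 8.5; ranks 8–9 are 613, 654; interpolating gives 633.5.
Difference: 633.5 − 368 = 265.5.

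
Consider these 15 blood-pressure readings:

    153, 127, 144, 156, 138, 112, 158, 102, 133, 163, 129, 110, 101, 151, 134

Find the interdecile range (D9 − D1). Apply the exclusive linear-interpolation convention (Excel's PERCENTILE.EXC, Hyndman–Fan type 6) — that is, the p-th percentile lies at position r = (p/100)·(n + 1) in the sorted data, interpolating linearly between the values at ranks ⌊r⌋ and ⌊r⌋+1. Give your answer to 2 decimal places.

58.40

Sorted: 101, 102, 110, 112, 127, 129, 133, 134, 138, 144, 151, 153, 156, 158, 163.
n = 15.
P10: r = 1.6; ranks 1–2 are 101, 102; interpolating gives 101.6.
P90: r = 14.4; ranks 14–15 are 158, 163; interpolating gives 160.
Difference: 160 − 101.6 = 58.4.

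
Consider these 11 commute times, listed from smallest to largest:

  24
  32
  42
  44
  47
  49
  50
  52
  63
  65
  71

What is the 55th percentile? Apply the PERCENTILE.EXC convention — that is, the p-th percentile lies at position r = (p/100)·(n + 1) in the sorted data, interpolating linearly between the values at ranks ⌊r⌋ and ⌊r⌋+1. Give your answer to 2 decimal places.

n = 11.
r = (55/100)·(11 + 1) = 6.6.
Rank 6 is 49 and rank 7 is 50.
Interpolate: 49 + 0.6·(50 − 49) = 49 + 0.6·1 = 49.6.

49.60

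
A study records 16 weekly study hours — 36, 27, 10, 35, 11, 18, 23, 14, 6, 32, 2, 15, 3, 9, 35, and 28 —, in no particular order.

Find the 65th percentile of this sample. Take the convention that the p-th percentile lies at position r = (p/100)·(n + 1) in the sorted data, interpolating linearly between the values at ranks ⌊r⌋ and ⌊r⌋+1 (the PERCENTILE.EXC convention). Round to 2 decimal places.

Sorted: 2, 3, 6, 9, 10, 11, 14, 15, 18, 23, 27, 28, 32, 35, 35, 36.
n = 16.
r = (65/100)·(16 + 1) = 11.05.
Rank 11 is 27 and rank 12 is 28.
Interpolate: 27 + 0.05·(28 − 27) = 27 + 0.05·1 = 27.05.

27.05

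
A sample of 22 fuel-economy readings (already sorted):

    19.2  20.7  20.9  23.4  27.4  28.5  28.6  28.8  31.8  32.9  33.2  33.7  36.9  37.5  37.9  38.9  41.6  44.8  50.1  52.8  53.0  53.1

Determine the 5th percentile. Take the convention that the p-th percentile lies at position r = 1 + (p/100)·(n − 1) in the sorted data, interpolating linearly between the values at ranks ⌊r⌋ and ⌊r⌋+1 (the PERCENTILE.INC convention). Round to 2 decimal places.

n = 22.
r = 1 + (5/100)·(22 − 1) = 1 + 1.05 = 2.05.
Rank 2 is 20.7 and rank 3 is 20.9.
Interpolate: 20.7 + 0.05·(20.9 − 20.7) = 20.7 + 0.05·0.2 = 20.71.

20.71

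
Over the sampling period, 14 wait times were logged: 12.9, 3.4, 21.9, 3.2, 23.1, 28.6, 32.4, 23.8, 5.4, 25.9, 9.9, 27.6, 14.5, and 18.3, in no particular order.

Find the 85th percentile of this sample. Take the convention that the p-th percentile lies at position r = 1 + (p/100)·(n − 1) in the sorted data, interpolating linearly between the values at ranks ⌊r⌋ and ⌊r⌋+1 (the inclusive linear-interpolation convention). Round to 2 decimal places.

27.65

Sorted: 3.2, 3.4, 5.4, 9.9, 12.9, 14.5, 18.3, 21.9, 23.1, 23.8, 25.9, 27.6, 28.6, 32.4.
n = 14.
r = 1 + (85/100)·(14 − 1) = 1 + 11.05 = 12.05.
Rank 12 is 27.6 and rank 13 is 28.6.
Interpolate: 27.6 + 0.05·(28.6 − 27.6) = 27.6 + 0.05·1 = 27.65.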